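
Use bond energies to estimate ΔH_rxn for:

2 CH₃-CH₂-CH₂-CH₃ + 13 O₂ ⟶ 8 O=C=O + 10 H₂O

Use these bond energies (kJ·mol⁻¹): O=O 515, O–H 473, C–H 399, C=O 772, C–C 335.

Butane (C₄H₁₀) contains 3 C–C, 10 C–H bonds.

ΔH ≈ −5127 kJ

Bonds broken (reactants):
  C–C: 6 × 335 = 2010
  C–H: 20 × 399 = 7980
  O=O: 13 × 515 = 6695
  Σ(broken) = 16685 kJ
Bonds formed (products):
  C=O: 16 × 772 = 12352
  O–H: 20 × 473 = 9460
  Σ(formed) = 21812 kJ
ΔH = Σ(broken) − Σ(formed) = 16685 − 21812 = −5127 kJ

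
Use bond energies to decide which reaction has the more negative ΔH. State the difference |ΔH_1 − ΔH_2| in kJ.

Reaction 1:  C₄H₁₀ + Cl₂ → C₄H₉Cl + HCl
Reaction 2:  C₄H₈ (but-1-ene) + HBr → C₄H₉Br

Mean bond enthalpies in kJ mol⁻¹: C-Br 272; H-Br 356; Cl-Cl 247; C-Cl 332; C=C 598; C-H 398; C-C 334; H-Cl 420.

Reaction 1, by 57 kJ

Reaction 1:
  Bonds broken (reactants):
    C-C: 3 × 334 = 1002
    C-H: 10 × 398 = 3980
    Cl-Cl: 1 × 247 = 247
    Σ(broken) = 5229 kJ
  Bonds formed (products):
    C-C: 3 × 334 = 1002
    C-Cl: 1 × 332 = 332
    C-H: 9 × 398 = 3582
    H-Cl: 1 × 420 = 420
    Σ(formed) = 5336 kJ
  ΔH_1 = 5229 − 5336 = −107 kJ
Reaction 2:
  Bonds broken (reactants):
    C-C: 2 × 334 = 668
    C-H: 8 × 398 = 3184
    C=C: 1 × 598 = 598
    H-Br: 1 × 356 = 356
    Σ(broken) = 4806 kJ
  Bonds formed (products):
    C-Br: 1 × 272 = 272
    C-C: 3 × 334 = 1002
    C-H: 9 × 398 = 3582
    Σ(formed) = 4856 kJ
  ΔH_2 = 4806 − 4856 = −50 kJ
ΔH_1 − ΔH_2 = −57 kJ, so reaction 1 has the more negative ΔH; |ΔH_1 − ΔH_2| = 57 kJ.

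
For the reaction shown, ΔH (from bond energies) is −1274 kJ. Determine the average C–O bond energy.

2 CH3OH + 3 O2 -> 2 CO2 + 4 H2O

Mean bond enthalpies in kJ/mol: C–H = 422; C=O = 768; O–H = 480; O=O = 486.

Let D be the C–O bond energy.
Σ(broken) = 6×422 + 2×D + 2×480 + 3×486 = 4950 + 2D
Σ(formed) = 4×768 + 8×480 = 6912
ΔH = Σ(broken) − Σ(formed) = (4950 + 2D) − (6912) = −1962 + 2D
Setting this equal to −1274 kJ gives 2D = 688, so D = 344 kJ/mol.

D(C–O) ≈ 344 kJ/mol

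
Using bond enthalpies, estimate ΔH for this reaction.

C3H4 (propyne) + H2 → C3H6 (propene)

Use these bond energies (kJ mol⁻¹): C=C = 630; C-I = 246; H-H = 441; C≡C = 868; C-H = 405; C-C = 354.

ΔH ≈ −131 kJ

Bonds broken (reactants):
  C≡C: 1 × 868 = 868
  C-C: 1 × 354 = 354
  C-H: 4 × 405 = 1620
  H-H: 1 × 441 = 441
  Σ(broken) = 3283 kJ
Bonds formed (products):
  C-C: 1 × 354 = 354
  C-H: 6 × 405 = 2430
  C=C: 1 × 630 = 630
  Σ(formed) = 3414 kJ
ΔH = Σ(broken) − Σ(formed) = 3283 − 3414 = −131 kJ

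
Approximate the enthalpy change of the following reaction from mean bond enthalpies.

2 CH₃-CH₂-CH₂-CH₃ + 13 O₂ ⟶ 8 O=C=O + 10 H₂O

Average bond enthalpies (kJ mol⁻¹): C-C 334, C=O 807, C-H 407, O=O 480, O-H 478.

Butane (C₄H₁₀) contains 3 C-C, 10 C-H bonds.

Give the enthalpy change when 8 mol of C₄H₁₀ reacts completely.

ΔH = −24352 kJ

Bonds broken (reactants):
  C-C: 6 × 334 = 2004
  C-H: 20 × 407 = 8140
  O=O: 13 × 480 = 6240
  Σ(broken) = 16384 kJ
Bonds formed (products):
  C=O: 16 × 807 = 12912
  O-H: 20 × 478 = 9560
  Σ(formed) = 22472 kJ
ΔH = Σ(broken) − Σ(formed) = 16384 − 22472 = −6088 kJ
For 4× the reaction as written: 4 × (−6088) = −24352 kJ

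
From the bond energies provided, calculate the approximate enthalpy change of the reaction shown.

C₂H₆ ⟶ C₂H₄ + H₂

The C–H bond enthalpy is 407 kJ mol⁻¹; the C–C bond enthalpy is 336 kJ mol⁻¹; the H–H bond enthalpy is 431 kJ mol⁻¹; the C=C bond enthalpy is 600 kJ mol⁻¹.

Bonds broken (reactants):
  C–C: 1 × 336 = 336
  C–H: 6 × 407 = 2442
  Σ(broken) = 2778 kJ
Bonds formed (products):
  C–H: 4 × 407 = 1628
  C=C: 1 × 600 = 600
  H–H: 1 × 431 = 431
  Σ(formed) = 2659 kJ
ΔH = Σ(broken) − Σ(formed) = 2778 − 2659 = +119 kJ

ΔH ≈ +119 kJ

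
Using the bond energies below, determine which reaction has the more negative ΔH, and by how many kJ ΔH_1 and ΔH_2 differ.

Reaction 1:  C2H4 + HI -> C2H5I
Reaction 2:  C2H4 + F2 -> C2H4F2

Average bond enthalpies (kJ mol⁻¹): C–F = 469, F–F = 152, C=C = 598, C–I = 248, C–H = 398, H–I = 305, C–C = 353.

Reaction 1:
  Bonds broken (reactants):
    C–H: 4 × 398 = 1592
    C=C: 1 × 598 = 598
    H–I: 1 × 305 = 305
    Σ(broken) = 2495 kJ
  Bonds formed (products):
    C–C: 1 × 353 = 353
    C–H: 5 × 398 = 1990
    C–I: 1 × 248 = 248
    Σ(formed) = 2591 kJ
  ΔH_1 = 2495 − 2591 = −96 kJ
Reaction 2:
  Bonds broken (reactants):
    C–H: 4 × 398 = 1592
    C=C: 1 × 598 = 598
    F–F: 1 × 152 = 152
    Σ(broken) = 2342 kJ
  Bonds formed (products):
    C–C: 1 × 353 = 353
    C–F: 2 × 469 = 938
    C–H: 4 × 398 = 1592
    Σ(formed) = 2883 kJ
  ΔH_2 = 2342 − 2883 = −541 kJ
ΔH_1 − ΔH_2 = +445 kJ, so reaction 2 has the more negative ΔH; |ΔH_1 − ΔH_2| = 445 kJ.

Reaction 2, by 445 kJ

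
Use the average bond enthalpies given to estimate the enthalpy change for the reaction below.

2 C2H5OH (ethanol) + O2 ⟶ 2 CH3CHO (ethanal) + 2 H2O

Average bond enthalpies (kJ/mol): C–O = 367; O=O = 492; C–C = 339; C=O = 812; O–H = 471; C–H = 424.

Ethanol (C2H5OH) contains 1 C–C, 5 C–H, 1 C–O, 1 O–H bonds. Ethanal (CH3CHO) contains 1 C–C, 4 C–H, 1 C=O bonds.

ΔH ≈ −492 kJ

Bonds broken (reactants):
  C–C: 2 × 339 = 678
  C–H: 10 × 424 = 4240
  C–O: 2 × 367 = 734
  O–H: 2 × 471 = 942
  O=O: 1 × 492 = 492
  Σ(broken) = 7086 kJ
Bonds formed (products):
  C–C: 2 × 339 = 678
  C–H: 8 × 424 = 3392
  C=O: 2 × 812 = 1624
  O–H: 4 × 471 = 1884
  Σ(formed) = 7578 kJ
ΔH = Σ(broken) − Σ(formed) = 7086 − 7578 = −492 kJ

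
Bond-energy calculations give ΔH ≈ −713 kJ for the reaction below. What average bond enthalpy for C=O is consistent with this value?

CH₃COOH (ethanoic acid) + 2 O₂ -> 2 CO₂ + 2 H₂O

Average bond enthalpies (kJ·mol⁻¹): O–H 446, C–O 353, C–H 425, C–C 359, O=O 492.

Let D be the C=O bond energy.
Σ(broken) = 1×359 + 3×425 + 1×353 + 1×D + 1×446 + 2×492 = 3417 + D
Σ(formed) = 4×D + 4×446 = 1784 + 4D
ΔH = Σ(broken) − Σ(formed) = (3417 + D) − (1784 + 4D) = +1633 − 3D
Setting this equal to −713 kJ gives 3D = 2346, so D = 782 kJ/mol.

D(C=O) ≈ 782 kJ/mol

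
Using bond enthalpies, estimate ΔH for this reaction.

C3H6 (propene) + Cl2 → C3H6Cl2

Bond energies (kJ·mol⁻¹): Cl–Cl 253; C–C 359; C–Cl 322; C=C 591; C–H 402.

ΔH ≈ −159 kJ

Bonds broken (reactants):
  C–C: 1 × 359 = 359
  C–H: 6 × 402 = 2412
  C=C: 1 × 591 = 591
  Cl–Cl: 1 × 253 = 253
  Σ(broken) = 3615 kJ
Bonds formed (products):
  C–C: 2 × 359 = 718
  C–Cl: 2 × 322 = 644
  C–H: 6 × 402 = 2412
  Σ(formed) = 3774 kJ
ΔH = Σ(broken) − Σ(formed) = 3615 − 3774 = −159 kJ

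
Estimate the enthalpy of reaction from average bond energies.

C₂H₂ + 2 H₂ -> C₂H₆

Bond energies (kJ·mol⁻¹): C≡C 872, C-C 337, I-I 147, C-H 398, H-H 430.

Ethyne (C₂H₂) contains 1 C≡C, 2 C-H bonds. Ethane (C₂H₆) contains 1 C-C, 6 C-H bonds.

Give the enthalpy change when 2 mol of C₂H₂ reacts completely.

Bonds broken (reactants):
  C≡C: 1 × 872 = 872
  C-H: 2 × 398 = 796
  H-H: 2 × 430 = 860
  Σ(broken) = 2528 kJ
Bonds formed (products):
  C-C: 1 × 337 = 337
  C-H: 6 × 398 = 2388
  Σ(formed) = 2725 kJ
ΔH = Σ(broken) − Σ(formed) = 2528 − 2725 = −197 kJ
For 2× the reaction as written: 2 × (−197) = −394 kJ

ΔH = −394 kJ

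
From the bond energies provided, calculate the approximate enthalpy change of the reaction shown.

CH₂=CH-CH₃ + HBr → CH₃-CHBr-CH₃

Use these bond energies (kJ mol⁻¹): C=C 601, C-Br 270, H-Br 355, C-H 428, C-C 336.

Bonds broken (reactants):
  C-C: 1 × 336 = 336
  C-H: 6 × 428 = 2568
  C=C: 1 × 601 = 601
  H-Br: 1 × 355 = 355
  Σ(broken) = 3860 kJ
Bonds formed (products):
  C-Br: 1 × 270 = 270
  C-C: 2 × 336 = 672
  C-H: 7 × 428 = 2996
  Σ(formed) = 3938 kJ
ΔH = Σ(broken) − Σ(formed) = 3860 − 3938 = −78 kJ

ΔH ≈ −78 kJ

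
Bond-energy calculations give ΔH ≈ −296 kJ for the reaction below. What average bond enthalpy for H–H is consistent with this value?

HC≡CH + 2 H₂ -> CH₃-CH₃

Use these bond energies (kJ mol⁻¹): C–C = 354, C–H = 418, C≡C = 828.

D(H–H) ≈ 451 kJ/mol

Let D be the H–H bond energy.
Σ(broken) = 1×828 + 2×418 + 2×D = 1664 + 2D
Σ(formed) = 1×354 + 6×418 = 2862
ΔH = Σ(broken) − Σ(formed) = (1664 + 2D) − (2862) = −1198 + 2D
Setting this equal to −296 kJ gives 2D = 902, so D = 451 kJ/mol.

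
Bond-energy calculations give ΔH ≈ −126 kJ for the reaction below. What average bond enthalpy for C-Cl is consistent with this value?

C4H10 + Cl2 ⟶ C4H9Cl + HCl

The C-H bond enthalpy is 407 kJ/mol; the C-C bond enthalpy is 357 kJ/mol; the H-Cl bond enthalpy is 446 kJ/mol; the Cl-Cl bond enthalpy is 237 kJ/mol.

Let D be the C-Cl bond energy.
Σ(broken) = 3×357 + 10×407 + 1×237 = 5378
Σ(formed) = 3×357 + 1×D + 9×407 + 1×446 = 5180 + D
ΔH = Σ(broken) − Σ(formed) = (5378) − (5180 + D) = +198 − D
Setting this equal to −126 kJ gives D = 324 kJ/mol.

D(C-Cl) ≈ 324 kJ/mol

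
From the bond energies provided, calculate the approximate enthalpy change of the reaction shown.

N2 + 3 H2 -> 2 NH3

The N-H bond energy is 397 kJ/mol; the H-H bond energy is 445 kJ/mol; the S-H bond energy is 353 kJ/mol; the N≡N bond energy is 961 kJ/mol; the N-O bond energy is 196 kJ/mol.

ΔH ≈ −86 kJ

Bonds broken (reactants):
  H-H: 3 × 445 = 1335
  N≡N: 1 × 961 = 961
  Σ(broken) = 2296 kJ
Bonds formed (products):
  N-H: 6 × 397 = 2382
  Σ(formed) = 2382 kJ
ΔH = Σ(broken) − Σ(formed) = 2296 − 2382 = −86 kJ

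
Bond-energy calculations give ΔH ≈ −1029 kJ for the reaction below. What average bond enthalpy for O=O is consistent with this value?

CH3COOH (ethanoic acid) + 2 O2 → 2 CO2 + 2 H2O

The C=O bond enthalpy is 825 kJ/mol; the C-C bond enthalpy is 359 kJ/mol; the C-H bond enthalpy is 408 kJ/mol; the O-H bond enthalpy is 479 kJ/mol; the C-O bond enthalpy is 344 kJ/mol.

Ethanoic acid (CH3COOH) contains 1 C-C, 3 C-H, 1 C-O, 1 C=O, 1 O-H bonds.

Let D be the O=O bond energy.
Σ(broken) = 1×359 + 3×408 + 1×344 + 1×825 + 1×479 + 2×D = 3231 + 2D
Σ(formed) = 4×825 + 4×479 = 5216
ΔH = Σ(broken) − Σ(formed) = (3231 + 2D) − (5216) = −1985 + 2D
Setting this equal to −1029 kJ gives 2D = 956, so D = 478 kJ/mol.

D(O=O) ≈ 478 kJ/mol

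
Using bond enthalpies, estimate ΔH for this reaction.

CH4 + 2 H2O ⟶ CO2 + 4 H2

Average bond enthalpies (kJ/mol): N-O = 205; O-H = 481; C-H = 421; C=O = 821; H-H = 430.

Bonds broken (reactants):
  C-H: 4 × 421 = 1684
  O-H: 4 × 481 = 1924
  Σ(broken) = 3608 kJ
Bonds formed (products):
  C=O: 2 × 821 = 1642
  H-H: 4 × 430 = 1720
  Σ(formed) = 3362 kJ
ΔH = Σ(broken) − Σ(formed) = 3608 − 3362 = +246 kJ

ΔH ≈ +246 kJ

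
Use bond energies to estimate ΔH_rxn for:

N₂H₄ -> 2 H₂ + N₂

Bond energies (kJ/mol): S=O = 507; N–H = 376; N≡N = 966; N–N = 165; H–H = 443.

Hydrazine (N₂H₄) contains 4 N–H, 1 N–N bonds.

ΔH ≈ −183 kJ

Bonds broken (reactants):
  N–H: 4 × 376 = 1504
  N–N: 1 × 165 = 165
  Σ(broken) = 1669 kJ
Bonds formed (products):
  H–H: 2 × 443 = 886
  N≡N: 1 × 966 = 966
  Σ(formed) = 1852 kJ
ΔH = Σ(broken) − Σ(formed) = 1669 − 1852 = −183 kJ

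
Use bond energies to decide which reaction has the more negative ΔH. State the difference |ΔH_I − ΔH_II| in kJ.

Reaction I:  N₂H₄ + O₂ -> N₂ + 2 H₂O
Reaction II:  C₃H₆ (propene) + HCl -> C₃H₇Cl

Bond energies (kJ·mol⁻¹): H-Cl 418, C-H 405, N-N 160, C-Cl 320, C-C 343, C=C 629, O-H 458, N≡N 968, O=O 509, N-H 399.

Reaction I, by 514 kJ

Reaction I:
  Bonds broken (reactants):
    N-H: 4 × 399 = 1596
    N-N: 1 × 160 = 160
    O=O: 1 × 509 = 509
    Σ(broken) = 2265 kJ
  Bonds formed (products):
    N≡N: 1 × 968 = 968
    O-H: 4 × 458 = 1832
    Σ(formed) = 2800 kJ
  ΔH_I = 2265 − 2800 = −535 kJ
Reaction II:
  Bonds broken (reactants):
    C-C: 1 × 343 = 343
    C-H: 6 × 405 = 2430
    C=C: 1 × 629 = 629
    H-Cl: 1 × 418 = 418
    Σ(broken) = 3820 kJ
  Bonds formed (products):
    C-C: 2 × 343 = 686
    C-Cl: 1 × 320 = 320
    C-H: 7 × 405 = 2835
    Σ(formed) = 3841 kJ
  ΔH_II = 3820 − 3841 = −21 kJ
ΔH_I − ΔH_II = −514 kJ, so reaction I has the more negative ΔH; |ΔH_I − ΔH_II| = 514 kJ.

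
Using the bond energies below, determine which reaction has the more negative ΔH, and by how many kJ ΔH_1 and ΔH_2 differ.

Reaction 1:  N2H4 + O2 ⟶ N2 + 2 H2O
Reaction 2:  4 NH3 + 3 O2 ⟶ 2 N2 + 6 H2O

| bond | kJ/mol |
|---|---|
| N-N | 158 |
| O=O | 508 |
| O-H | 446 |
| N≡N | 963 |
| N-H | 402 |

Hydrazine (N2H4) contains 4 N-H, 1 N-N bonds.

Reaction 2, by 457 kJ

Reaction 1:
  Bonds broken (reactants):
    N-H: 4 × 402 = 1608
    N-N: 1 × 158 = 158
    O=O: 1 × 508 = 508
    Σ(broken) = 2274 kJ
  Bonds formed (products):
    N≡N: 1 × 963 = 963
    O-H: 4 × 446 = 1784
    Σ(formed) = 2747 kJ
  ΔH_1 = 2274 − 2747 = −473 kJ
Reaction 2:
  Bonds broken (reactants):
    N-H: 12 × 402 = 4824
    O=O: 3 × 508 = 1524
    Σ(broken) = 6348 kJ
  Bonds formed (products):
    N≡N: 2 × 963 = 1926
    O-H: 12 × 446 = 5352
    Σ(formed) = 7278 kJ
  ΔH_2 = 6348 − 7278 = −930 kJ
ΔH_1 − ΔH_2 = +457 kJ, so reaction 2 has the more negative ΔH; |ΔH_1 − ΔH_2| = 457 kJ.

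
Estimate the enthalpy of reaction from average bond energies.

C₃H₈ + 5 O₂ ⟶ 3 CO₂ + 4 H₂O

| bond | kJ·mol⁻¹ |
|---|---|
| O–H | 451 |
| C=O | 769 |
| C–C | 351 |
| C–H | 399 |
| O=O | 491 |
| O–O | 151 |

Bonds broken (reactants):
  C–C: 2 × 351 = 702
  C–H: 8 × 399 = 3192
  O=O: 5 × 491 = 2455
  Σ(broken) = 6349 kJ
Bonds formed (products):
  C=O: 6 × 769 = 4614
  O–H: 8 × 451 = 3608
  Σ(formed) = 8222 kJ
ΔH = Σ(broken) − Σ(formed) = 6349 − 8222 = −1873 kJ

ΔH ≈ −1873 kJ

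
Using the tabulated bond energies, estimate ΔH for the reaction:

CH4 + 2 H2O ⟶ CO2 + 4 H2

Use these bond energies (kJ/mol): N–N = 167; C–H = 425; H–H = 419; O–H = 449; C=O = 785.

Bonds broken (reactants):
  C–H: 4 × 425 = 1700
  O–H: 4 × 449 = 1796
  Σ(broken) = 3496 kJ
Bonds formed (products):
  C=O: 2 × 785 = 1570
  H–H: 4 × 419 = 1676
  Σ(formed) = 3246 kJ
ΔH = Σ(broken) − Σ(formed) = 3496 − 3246 = +250 kJ

ΔH ≈ +250 kJ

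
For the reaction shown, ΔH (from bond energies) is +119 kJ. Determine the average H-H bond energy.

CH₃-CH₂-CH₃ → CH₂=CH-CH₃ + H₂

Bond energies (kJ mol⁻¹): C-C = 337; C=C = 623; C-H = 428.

D(H-H) ≈ 451 kJ/mol

Let D be the H-H bond energy.
Σ(broken) = 2×337 + 8×428 = 4098
Σ(formed) = 1×337 + 6×428 + 1×623 + 1×D = 3528 + D
ΔH = Σ(broken) − Σ(formed) = (4098) − (3528 + D) = +570 − D
Setting this equal to +119 kJ gives D = 451 kJ/mol.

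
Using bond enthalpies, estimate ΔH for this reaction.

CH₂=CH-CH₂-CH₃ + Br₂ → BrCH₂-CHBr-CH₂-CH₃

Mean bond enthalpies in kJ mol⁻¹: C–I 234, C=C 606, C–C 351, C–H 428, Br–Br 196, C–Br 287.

ΔH ≈ −123 kJ

Bonds broken (reactants):
  Br–Br: 1 × 196 = 196
  C–C: 2 × 351 = 702
  C–H: 8 × 428 = 3424
  C=C: 1 × 606 = 606
  Σ(broken) = 4928 kJ
Bonds formed (products):
  C–Br: 2 × 287 = 574
  C–C: 3 × 351 = 1053
  C–H: 8 × 428 = 3424
  Σ(formed) = 5051 kJ
ΔH = Σ(broken) − Σ(formed) = 4928 − 5051 = −123 kJ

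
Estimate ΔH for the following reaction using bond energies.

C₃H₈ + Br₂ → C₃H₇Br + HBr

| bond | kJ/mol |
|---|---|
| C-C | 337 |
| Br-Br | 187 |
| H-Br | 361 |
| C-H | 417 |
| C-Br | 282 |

ΔH ≈ −39 kJ

Bonds broken (reactants):
  Br-Br: 1 × 187 = 187
  C-C: 2 × 337 = 674
  C-H: 8 × 417 = 3336
  Σ(broken) = 4197 kJ
Bonds formed (products):
  C-Br: 1 × 282 = 282
  C-C: 2 × 337 = 674
  C-H: 7 × 417 = 2919
  H-Br: 1 × 361 = 361
  Σ(formed) = 4236 kJ
ΔH = Σ(broken) − Σ(formed) = 4197 − 4236 = −39 kJ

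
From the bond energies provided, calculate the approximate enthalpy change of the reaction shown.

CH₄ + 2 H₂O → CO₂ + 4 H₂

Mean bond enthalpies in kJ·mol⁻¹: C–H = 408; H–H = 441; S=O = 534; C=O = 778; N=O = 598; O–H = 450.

ΔH ≈ +112 kJ

Bonds broken (reactants):
  C–H: 4 × 408 = 1632
  O–H: 4 × 450 = 1800
  Σ(broken) = 3432 kJ
Bonds formed (products):
  C=O: 2 × 778 = 1556
  H–H: 4 × 441 = 1764
  Σ(formed) = 3320 kJ
ΔH = Σ(broken) − Σ(formed) = 3432 − 3320 = +112 kJ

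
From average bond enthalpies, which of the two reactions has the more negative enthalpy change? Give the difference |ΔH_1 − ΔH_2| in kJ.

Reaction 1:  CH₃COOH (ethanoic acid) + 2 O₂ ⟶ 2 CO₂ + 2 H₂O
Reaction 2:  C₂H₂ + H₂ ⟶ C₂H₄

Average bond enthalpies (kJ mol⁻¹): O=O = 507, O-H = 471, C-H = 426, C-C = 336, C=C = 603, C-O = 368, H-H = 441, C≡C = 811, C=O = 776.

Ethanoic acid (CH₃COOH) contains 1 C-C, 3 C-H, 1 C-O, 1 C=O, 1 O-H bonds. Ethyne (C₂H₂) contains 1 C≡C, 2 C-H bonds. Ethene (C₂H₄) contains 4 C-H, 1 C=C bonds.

Reaction 1, by 542 kJ

Reaction 1:
  Bonds broken (reactants):
    C-C: 1 × 336 = 336
    C-H: 3 × 426 = 1278
    C-O: 1 × 368 = 368
    C=O: 1 × 776 = 776
    O-H: 1 × 471 = 471
    O=O: 2 × 507 = 1014
    Σ(broken) = 4243 kJ
  Bonds formed (products):
    C=O: 4 × 776 = 3104
    O-H: 4 × 471 = 1884
    Σ(formed) = 4988 kJ
  ΔH_1 = 4243 − 4988 = −745 kJ
Reaction 2:
  Bonds broken (reactants):
    C≡C: 1 × 811 = 811
    C-H: 2 × 426 = 852
    H-H: 1 × 441 = 441
    Σ(broken) = 2104 kJ
  Bonds formed (products):
    C-H: 4 × 426 = 1704
    C=C: 1 × 603 = 603
    Σ(formed) = 2307 kJ
  ΔH_2 = 2104 − 2307 = −203 kJ
ΔH_1 − ΔH_2 = −542 kJ, so reaction 1 has the more negative ΔH; |ΔH_1 − ΔH_2| = 542 kJ.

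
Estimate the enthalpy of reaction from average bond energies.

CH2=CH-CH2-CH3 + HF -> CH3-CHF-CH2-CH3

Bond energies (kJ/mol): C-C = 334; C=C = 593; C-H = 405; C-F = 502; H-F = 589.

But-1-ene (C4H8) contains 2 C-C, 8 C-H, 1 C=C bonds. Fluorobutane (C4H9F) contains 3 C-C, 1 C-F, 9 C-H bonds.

ΔH ≈ −59 kJ

Bonds broken (reactants):
  C-C: 2 × 334 = 668
  C-H: 8 × 405 = 3240
  C=C: 1 × 593 = 593
  H-F: 1 × 589 = 589
  Σ(broken) = 5090 kJ
Bonds formed (products):
  C-C: 3 × 334 = 1002
  C-F: 1 × 502 = 502
  C-H: 9 × 405 = 3645
  Σ(formed) = 5149 kJ
ΔH = Σ(broken) − Σ(formed) = 5090 − 5149 = −59 kJ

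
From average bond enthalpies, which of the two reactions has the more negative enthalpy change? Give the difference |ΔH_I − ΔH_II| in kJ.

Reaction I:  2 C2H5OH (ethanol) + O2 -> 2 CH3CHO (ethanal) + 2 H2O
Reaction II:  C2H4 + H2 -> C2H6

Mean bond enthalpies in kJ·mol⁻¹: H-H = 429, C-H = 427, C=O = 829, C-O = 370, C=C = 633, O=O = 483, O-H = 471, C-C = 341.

Reaction I, by 390 kJ

Reaction I:
  Bonds broken (reactants):
    C-C: 2 × 341 = 682
    C-H: 10 × 427 = 4270
    C-O: 2 × 370 = 740
    O-H: 2 × 471 = 942
    O=O: 1 × 483 = 483
    Σ(broken) = 7117 kJ
  Bonds formed (products):
    C-C: 2 × 341 = 682
    C-H: 8 × 427 = 3416
    C=O: 2 × 829 = 1658
    O-H: 4 × 471 = 1884
    Σ(formed) = 7640 kJ
  ΔH_I = 7117 − 7640 = −523 kJ
Reaction II:
  Bonds broken (reactants):
    C-H: 4 × 427 = 1708
    C=C: 1 × 633 = 633
    H-H: 1 × 429 = 429
    Σ(broken) = 2770 kJ
  Bonds formed (products):
    C-C: 1 × 341 = 341
    C-H: 6 × 427 = 2562
    Σ(formed) = 2903 kJ
  ΔH_II = 2770 − 2903 = −133 kJ
ΔH_I − ΔH_II = −390 kJ, so reaction I has the more negative ΔH; |ΔH_I − ΔH_II| = 390 kJ.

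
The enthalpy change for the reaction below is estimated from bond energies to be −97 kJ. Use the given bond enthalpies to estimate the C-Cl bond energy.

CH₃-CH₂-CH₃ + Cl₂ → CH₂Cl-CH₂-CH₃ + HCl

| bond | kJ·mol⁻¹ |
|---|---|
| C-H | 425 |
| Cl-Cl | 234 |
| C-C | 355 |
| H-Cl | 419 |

D(C-Cl) ≈ 337 kJ/mol

Let D be the C-Cl bond energy.
Σ(broken) = 2×355 + 8×425 + 1×234 = 4344
Σ(formed) = 2×355 + 1×D + 7×425 + 1×419 = 4104 + D
ΔH = Σ(broken) − Σ(formed) = (4344) − (4104 + D) = +240 − D
Setting this equal to −97 kJ gives D = 337 kJ/mol.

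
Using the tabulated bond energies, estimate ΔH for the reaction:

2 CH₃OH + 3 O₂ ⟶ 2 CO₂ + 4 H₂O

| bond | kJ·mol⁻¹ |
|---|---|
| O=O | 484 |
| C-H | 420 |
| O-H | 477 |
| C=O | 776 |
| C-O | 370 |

ΔH ≈ −1254 kJ

Bonds broken (reactants):
  C-H: 6 × 420 = 2520
  C-O: 2 × 370 = 740
  O-H: 2 × 477 = 954
  O=O: 3 × 484 = 1452
  Σ(broken) = 5666 kJ
Bonds formed (products):
  C=O: 4 × 776 = 3104
  O-H: 8 × 477 = 3816
  Σ(formed) = 6920 kJ
ΔH = Σ(broken) − Σ(formed) = 5666 − 6920 = −1254 kJ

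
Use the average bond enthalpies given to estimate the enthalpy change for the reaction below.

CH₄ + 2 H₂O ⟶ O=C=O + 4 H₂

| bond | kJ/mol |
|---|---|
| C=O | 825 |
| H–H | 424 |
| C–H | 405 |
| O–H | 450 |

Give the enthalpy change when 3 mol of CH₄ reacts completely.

Bonds broken (reactants):
  C–H: 4 × 405 = 1620
  O–H: 4 × 450 = 1800
  Σ(broken) = 3420 kJ
Bonds formed (products):
  C=O: 2 × 825 = 1650
  H–H: 4 × 424 = 1696
  Σ(formed) = 3346 kJ
ΔH = Σ(broken) − Σ(formed) = 3420 − 3346 = +74 kJ
For 3× the reaction as written: 3 × (+74) = +222 kJ

ΔH = +222 kJ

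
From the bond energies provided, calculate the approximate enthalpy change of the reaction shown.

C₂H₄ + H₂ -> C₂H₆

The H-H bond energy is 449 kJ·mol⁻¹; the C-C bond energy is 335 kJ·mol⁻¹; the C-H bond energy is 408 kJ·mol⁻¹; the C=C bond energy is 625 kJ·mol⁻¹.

ΔH ≈ −77 kJ

Bonds broken (reactants):
  C-H: 4 × 408 = 1632
  C=C: 1 × 625 = 625
  H-H: 1 × 449 = 449
  Σ(broken) = 2706 kJ
Bonds formed (products):
  C-C: 1 × 335 = 335
  C-H: 6 × 408 = 2448
  Σ(formed) = 2783 kJ
ΔH = Σ(broken) − Σ(formed) = 2706 − 2783 = −77 kJ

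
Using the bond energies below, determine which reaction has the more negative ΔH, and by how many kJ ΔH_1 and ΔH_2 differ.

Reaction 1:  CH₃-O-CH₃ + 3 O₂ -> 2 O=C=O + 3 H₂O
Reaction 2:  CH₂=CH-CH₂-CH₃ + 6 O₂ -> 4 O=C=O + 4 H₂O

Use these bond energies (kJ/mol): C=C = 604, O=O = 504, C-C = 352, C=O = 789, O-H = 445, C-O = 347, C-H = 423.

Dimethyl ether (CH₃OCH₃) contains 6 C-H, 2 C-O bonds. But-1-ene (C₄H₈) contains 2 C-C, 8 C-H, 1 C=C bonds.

Reaction 2, by 1074 kJ

Reaction 1:
  Bonds broken (reactants):
    C-H: 6 × 423 = 2538
    C-O: 2 × 347 = 694
    O=O: 3 × 504 = 1512
    Σ(broken) = 4744 kJ
  Bonds formed (products):
    C=O: 4 × 789 = 3156
    O-H: 6 × 445 = 2670
    Σ(formed) = 5826 kJ
  ΔH_1 = 4744 − 5826 = −1082 kJ
Reaction 2:
  Bonds broken (reactants):
    C-C: 2 × 352 = 704
    C-H: 8 × 423 = 3384
    C=C: 1 × 604 = 604
    O=O: 6 × 504 = 3024
    Σ(broken) = 7716 kJ
  Bonds formed (products):
    C=O: 8 × 789 = 6312
    O-H: 8 × 445 = 3560
    Σ(formed) = 9872 kJ
  ΔH_2 = 7716 − 9872 = −2156 kJ
ΔH_1 − ΔH_2 = +1074 kJ, so reaction 2 has the more negative ΔH; |ΔH_1 − ΔH_2| = 1074 kJ.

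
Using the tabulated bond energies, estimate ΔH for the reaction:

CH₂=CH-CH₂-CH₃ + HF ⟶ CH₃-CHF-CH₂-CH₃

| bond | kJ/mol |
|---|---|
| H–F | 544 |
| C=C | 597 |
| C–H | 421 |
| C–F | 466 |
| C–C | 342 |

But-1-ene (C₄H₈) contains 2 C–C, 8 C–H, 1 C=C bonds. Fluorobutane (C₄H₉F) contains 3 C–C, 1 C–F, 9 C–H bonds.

Bonds broken (reactants):
  C–C: 2 × 342 = 684
  C–H: 8 × 421 = 3368
  C=C: 1 × 597 = 597
  H–F: 1 × 544 = 544
  Σ(broken) = 5193 kJ
Bonds formed (products):
  C–C: 3 × 342 = 1026
  C–F: 1 × 466 = 466
  C–H: 9 × 421 = 3789
  Σ(formed) = 5281 kJ
ΔH = Σ(broken) − Σ(formed) = 5193 − 5281 = −88 kJ

ΔH ≈ −88 kJ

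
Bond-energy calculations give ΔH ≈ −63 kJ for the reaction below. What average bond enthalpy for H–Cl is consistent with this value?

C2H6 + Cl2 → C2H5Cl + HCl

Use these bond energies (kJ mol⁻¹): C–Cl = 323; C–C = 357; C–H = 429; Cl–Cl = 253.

Let D be the H–Cl bond energy.
Σ(broken) = 1×357 + 6×429 + 1×253 = 3184
Σ(formed) = 1×357 + 1×323 + 5×429 + 1×D = 2825 + D
ΔH = Σ(broken) − Σ(formed) = (3184) − (2825 + D) = +359 − D
Setting this equal to −63 kJ gives D = 422 kJ/mol.

D(H–Cl) ≈ 422 kJ/mol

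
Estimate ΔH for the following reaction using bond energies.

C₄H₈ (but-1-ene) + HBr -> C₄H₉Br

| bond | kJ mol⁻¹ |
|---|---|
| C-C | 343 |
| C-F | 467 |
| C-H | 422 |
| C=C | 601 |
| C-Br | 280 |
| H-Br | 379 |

Bonds broken (reactants):
  C-C: 2 × 343 = 686
  C-H: 8 × 422 = 3376
  C=C: 1 × 601 = 601
  H-Br: 1 × 379 = 379
  Σ(broken) = 5042 kJ
Bonds formed (products):
  C-Br: 1 × 280 = 280
  C-C: 3 × 343 = 1029
  C-H: 9 × 422 = 3798
  Σ(formed) = 5107 kJ
ΔH = Σ(broken) − Σ(formed) = 5042 − 5107 = −65 kJ

ΔH ≈ −65 kJ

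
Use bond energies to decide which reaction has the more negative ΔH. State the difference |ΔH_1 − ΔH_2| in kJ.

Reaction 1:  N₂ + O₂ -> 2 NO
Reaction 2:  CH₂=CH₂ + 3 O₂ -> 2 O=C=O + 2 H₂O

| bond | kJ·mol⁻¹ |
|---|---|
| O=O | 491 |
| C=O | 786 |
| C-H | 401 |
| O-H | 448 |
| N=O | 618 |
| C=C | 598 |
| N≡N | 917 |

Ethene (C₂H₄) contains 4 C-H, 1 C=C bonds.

Reaction 2, by 1433 kJ

Reaction 1:
  Bonds broken (reactants):
    N≡N: 1 × 917 = 917
    O=O: 1 × 491 = 491
    Σ(broken) = 1408 kJ
  Bonds formed (products):
    N=O: 2 × 618 = 1236
    Σ(formed) = 1236 kJ
  ΔH_1 = 1408 − 1236 = +172 kJ
Reaction 2:
  Bonds broken (reactants):
    C-H: 4 × 401 = 1604
    C=C: 1 × 598 = 598
    O=O: 3 × 491 = 1473
    Σ(broken) = 3675 kJ
  Bonds formed (products):
    C=O: 4 × 786 = 3144
    O-H: 4 × 448 = 1792
    Σ(formed) = 4936 kJ
  ΔH_2 = 3675 − 4936 = −1261 kJ
ΔH_1 − ΔH_2 = +1433 kJ, so reaction 2 has the more negative ΔH; |ΔH_1 − ΔH_2| = 1433 kJ.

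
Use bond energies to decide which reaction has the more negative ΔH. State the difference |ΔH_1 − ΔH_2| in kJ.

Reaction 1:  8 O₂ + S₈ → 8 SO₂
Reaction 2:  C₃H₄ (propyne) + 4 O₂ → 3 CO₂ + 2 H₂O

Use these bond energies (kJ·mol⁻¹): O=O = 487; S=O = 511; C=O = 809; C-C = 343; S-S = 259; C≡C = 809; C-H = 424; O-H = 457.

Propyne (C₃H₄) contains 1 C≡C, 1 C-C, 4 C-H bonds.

Reaction 1:
  Bonds broken (reactants):
    O=O: 8 × 487 = 3896
    S-S: 8 × 259 = 2072
    Σ(broken) = 5968 kJ
  Bonds formed (products):
    S=O: 16 × 511 = 8176
    Σ(formed) = 8176 kJ
  ΔH_1 = 5968 − 8176 = −2208 kJ
Reaction 2:
  Bonds broken (reactants):
    C≡C: 1 × 809 = 809
    C-C: 1 × 343 = 343
    C-H: 4 × 424 = 1696
    O=O: 4 × 487 = 1948
    Σ(broken) = 4796 kJ
  Bonds formed (products):
    C=O: 6 × 809 = 4854
    O-H: 4 × 457 = 1828
    Σ(formed) = 6682 kJ
  ΔH_2 = 4796 − 6682 = −1886 kJ
ΔH_1 − ΔH_2 = −322 kJ, so reaction 1 has the more negative ΔH; |ΔH_1 − ΔH_2| = 322 kJ.

Reaction 1, by 322 kJ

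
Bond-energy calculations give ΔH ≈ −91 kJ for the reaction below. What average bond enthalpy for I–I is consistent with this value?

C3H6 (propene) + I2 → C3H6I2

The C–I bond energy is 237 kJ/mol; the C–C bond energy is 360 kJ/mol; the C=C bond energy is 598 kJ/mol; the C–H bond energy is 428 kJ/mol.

Let D be the I–I bond energy.
Σ(broken) = 1×360 + 6×428 + 1×598 + 1×D = 3526 + D
Σ(formed) = 2×360 + 6×428 + 2×237 = 3762
ΔH = Σ(broken) − Σ(formed) = (3526 + D) − (3762) = −236 + D
Setting this equal to −91 kJ gives D = 145 kJ/mol.

D(I–I) ≈ 145 kJ/mol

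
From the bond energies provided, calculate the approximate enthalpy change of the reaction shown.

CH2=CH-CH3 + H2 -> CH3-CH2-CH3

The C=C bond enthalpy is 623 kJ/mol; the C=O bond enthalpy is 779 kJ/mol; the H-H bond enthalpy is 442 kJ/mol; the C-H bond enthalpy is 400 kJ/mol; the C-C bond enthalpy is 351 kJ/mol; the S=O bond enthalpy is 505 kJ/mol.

ΔH ≈ −86 kJ

Bonds broken (reactants):
  C-C: 1 × 351 = 351
  C-H: 6 × 400 = 2400
  C=C: 1 × 623 = 623
  H-H: 1 × 442 = 442
  Σ(broken) = 3816 kJ
Bonds formed (products):
  C-C: 2 × 351 = 702
  C-H: 8 × 400 = 3200
  Σ(formed) = 3902 kJ
ΔH = Σ(broken) − Σ(formed) = 3816 − 3902 = −86 kJ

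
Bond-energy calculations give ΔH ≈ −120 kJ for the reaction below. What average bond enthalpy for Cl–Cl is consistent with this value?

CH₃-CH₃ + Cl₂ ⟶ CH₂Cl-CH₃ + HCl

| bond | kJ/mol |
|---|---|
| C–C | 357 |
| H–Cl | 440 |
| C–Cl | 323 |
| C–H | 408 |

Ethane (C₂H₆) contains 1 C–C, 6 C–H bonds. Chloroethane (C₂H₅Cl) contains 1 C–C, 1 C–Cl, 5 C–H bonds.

D(Cl–Cl) ≈ 235 kJ/mol

Let D be the Cl–Cl bond energy.
Σ(broken) = 1×357 + 6×408 + 1×D = 2805 + D
Σ(formed) = 1×357 + 1×323 + 5×408 + 1×440 = 3160
ΔH = Σ(broken) − Σ(formed) = (2805 + D) − (3160) = −355 + D
Setting this equal to −120 kJ gives D = 235 kJ/mol.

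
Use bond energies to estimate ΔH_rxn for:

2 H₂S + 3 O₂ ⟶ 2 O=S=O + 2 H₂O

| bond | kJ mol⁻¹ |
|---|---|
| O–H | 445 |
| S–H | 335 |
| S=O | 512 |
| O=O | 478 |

Bonds broken (reactants):
  O=O: 3 × 478 = 1434
  S–H: 4 × 335 = 1340
  Σ(broken) = 2774 kJ
Bonds formed (products):
  O–H: 4 × 445 = 1780
  S=O: 4 × 512 = 2048
  Σ(formed) = 3828 kJ
ΔH = Σ(broken) − Σ(formed) = 2774 − 3828 = −1054 kJ

ΔH ≈ −1054 kJ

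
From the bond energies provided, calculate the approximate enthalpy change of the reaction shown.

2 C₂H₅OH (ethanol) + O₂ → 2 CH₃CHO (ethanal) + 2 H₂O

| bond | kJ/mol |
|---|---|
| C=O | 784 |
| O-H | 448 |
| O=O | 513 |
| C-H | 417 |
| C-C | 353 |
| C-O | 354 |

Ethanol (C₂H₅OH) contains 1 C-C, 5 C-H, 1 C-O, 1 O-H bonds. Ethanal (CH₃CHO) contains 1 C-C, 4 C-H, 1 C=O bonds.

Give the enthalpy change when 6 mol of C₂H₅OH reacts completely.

Bonds broken (reactants):
  C-C: 2 × 353 = 706
  C-H: 10 × 417 = 4170
  C-O: 2 × 354 = 708
  O-H: 2 × 448 = 896
  O=O: 1 × 513 = 513
  Σ(broken) = 6993 kJ
Bonds formed (products):
  C-C: 2 × 353 = 706
  C-H: 8 × 417 = 3336
  C=O: 2 × 784 = 1568
  O-H: 4 × 448 = 1792
  Σ(formed) = 7402 kJ
ΔH = Σ(broken) − Σ(formed) = 6993 − 7402 = −409 kJ
For 3× the reaction as written: 3 × (−409) = −1227 kJ

ΔH = −1227 kJ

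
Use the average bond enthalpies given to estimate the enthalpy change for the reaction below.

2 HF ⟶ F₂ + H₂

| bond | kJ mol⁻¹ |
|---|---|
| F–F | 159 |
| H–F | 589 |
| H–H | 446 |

ΔH ≈ +573 kJ

Bonds broken (reactants):
  H–F: 2 × 589 = 1178
  Σ(broken) = 1178 kJ
Bonds formed (products):
  F–F: 1 × 159 = 159
  H–H: 1 × 446 = 446
  Σ(formed) = 605 kJ
ΔH = Σ(broken) − Σ(formed) = 1178 − 605 = +573 kJ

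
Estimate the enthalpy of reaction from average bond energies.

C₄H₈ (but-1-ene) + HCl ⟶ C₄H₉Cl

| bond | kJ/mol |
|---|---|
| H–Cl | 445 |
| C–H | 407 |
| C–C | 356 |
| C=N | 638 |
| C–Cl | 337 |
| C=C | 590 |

ΔH ≈ −65 kJ

Bonds broken (reactants):
  C–C: 2 × 356 = 712
  C–H: 8 × 407 = 3256
  C=C: 1 × 590 = 590
  H–Cl: 1 × 445 = 445
  Σ(broken) = 5003 kJ
Bonds formed (products):
  C–C: 3 × 356 = 1068
  C–Cl: 1 × 337 = 337
  C–H: 9 × 407 = 3663
  Σ(formed) = 5068 kJ
ΔH = Σ(broken) − Σ(formed) = 5003 − 5068 = −65 kJ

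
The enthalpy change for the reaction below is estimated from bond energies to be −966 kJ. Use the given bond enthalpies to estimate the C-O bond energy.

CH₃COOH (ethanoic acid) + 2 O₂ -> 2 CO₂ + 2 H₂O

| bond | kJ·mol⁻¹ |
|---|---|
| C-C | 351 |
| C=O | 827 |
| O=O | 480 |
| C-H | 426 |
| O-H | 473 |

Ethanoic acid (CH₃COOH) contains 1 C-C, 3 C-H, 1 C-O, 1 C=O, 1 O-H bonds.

Let D be the C-O bond energy.
Σ(broken) = 1×351 + 3×426 + 1×D + 1×827 + 1×473 + 2×480 = 3889 + D
Σ(formed) = 4×827 + 4×473 = 5200
ΔH = Σ(broken) − Σ(formed) = (3889 + D) − (5200) = −1311 + D
Setting this equal to −966 kJ gives D = 345 kJ/mol.

D(C-O) ≈ 345 kJ/mol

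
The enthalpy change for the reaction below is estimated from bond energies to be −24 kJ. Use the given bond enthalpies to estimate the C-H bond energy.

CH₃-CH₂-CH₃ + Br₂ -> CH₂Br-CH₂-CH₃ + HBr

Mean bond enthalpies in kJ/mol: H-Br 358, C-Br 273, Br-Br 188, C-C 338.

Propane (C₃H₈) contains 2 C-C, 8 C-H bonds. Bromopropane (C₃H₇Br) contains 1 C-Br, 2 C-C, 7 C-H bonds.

D(C-H) ≈ 419 kJ/mol

Let D be the C-H bond energy.
Σ(broken) = 1×188 + 2×338 + 8×D = 864 + 8D
Σ(formed) = 1×273 + 2×338 + 7×D + 1×358 = 1307 + 7D
ΔH = Σ(broken) − Σ(formed) = (864 + 8D) − (1307 + 7D) = −443 + D
Setting this equal to −24 kJ gives D = 419 kJ/mol.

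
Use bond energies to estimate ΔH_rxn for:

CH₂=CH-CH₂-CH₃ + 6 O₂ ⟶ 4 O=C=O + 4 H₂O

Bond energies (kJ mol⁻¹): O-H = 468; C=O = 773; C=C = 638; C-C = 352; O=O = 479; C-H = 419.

Bonds broken (reactants):
  C-C: 2 × 352 = 704
  C-H: 8 × 419 = 3352
  C=C: 1 × 638 = 638
  O=O: 6 × 479 = 2874
  Σ(broken) = 7568 kJ
Bonds formed (products):
  C=O: 8 × 773 = 6184
  O-H: 8 × 468 = 3744
  Σ(formed) = 9928 kJ
ΔH = Σ(broken) − Σ(formed) = 7568 − 9928 = −2360 kJ

ΔH ≈ −2360 kJ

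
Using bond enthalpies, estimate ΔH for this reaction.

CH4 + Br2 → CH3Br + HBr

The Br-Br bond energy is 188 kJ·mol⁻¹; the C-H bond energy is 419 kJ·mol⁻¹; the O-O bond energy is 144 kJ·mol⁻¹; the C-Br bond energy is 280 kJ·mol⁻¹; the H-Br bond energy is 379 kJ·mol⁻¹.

ΔH ≈ −52 kJ

Bonds broken (reactants):
  Br-Br: 1 × 188 = 188
  C-H: 4 × 419 = 1676
  Σ(broken) = 1864 kJ
Bonds formed (products):
  C-Br: 1 × 280 = 280
  C-H: 3 × 419 = 1257
  H-Br: 1 × 379 = 379
  Σ(formed) = 1916 kJ
ΔH = Σ(broken) − Σ(formed) = 1864 − 1916 = −52 kJ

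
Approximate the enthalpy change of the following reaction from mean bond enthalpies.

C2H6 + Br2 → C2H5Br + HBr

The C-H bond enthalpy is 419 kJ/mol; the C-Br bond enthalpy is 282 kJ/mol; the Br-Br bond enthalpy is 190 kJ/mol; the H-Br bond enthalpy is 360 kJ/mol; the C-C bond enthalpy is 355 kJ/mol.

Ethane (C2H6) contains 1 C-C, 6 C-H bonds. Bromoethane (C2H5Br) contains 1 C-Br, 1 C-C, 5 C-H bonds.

Bonds broken (reactants):
  Br-Br: 1 × 190 = 190
  C-C: 1 × 355 = 355
  C-H: 6 × 419 = 2514
  Σ(broken) = 3059 kJ
Bonds formed (products):
  C-Br: 1 × 282 = 282
  C-C: 1 × 355 = 355
  C-H: 5 × 419 = 2095
  H-Br: 1 × 360 = 360
  Σ(formed) = 3092 kJ
ΔH = Σ(broken) − Σ(formed) = 3059 − 3092 = −33 kJ

ΔH ≈ −33 kJ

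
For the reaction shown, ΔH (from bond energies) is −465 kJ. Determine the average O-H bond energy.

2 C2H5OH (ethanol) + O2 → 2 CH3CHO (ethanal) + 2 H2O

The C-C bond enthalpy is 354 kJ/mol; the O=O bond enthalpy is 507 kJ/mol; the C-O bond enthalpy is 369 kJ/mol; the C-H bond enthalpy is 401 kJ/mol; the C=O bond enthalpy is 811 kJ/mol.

Let D be the O-H bond energy.
Σ(broken) = 2×354 + 10×401 + 2×369 + 2×D + 1×507 = 5963 + 2D
Σ(formed) = 2×354 + 8×401 + 2×811 + 4×D = 5538 + 4D
ΔH = Σ(broken) − Σ(formed) = (5963 + 2D) − (5538 + 4D) = +425 − 2D
Setting this equal to −465 kJ gives 2D = 890, so D = 445 kJ/mol.

D(O-H) ≈ 445 kJ/mol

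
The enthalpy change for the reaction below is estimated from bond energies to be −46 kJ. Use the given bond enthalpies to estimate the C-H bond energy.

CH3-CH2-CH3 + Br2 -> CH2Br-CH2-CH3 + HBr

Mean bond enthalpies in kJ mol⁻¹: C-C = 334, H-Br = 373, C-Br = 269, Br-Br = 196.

Let D be the C-H bond energy.
Σ(broken) = 1×196 + 2×334 + 8×D = 864 + 8D
Σ(formed) = 1×269 + 2×334 + 7×D + 1×373 = 1310 + 7D
ΔH = Σ(broken) − Σ(formed) = (864 + 8D) − (1310 + 7D) = −446 + D
Setting this equal to −46 kJ gives D = 400 kJ/mol.

D(C-H) ≈ 400 kJ/mol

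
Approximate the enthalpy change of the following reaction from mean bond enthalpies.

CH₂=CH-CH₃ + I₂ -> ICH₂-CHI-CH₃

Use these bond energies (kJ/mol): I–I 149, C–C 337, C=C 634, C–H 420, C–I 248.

Bonds broken (reactants):
  C–C: 1 × 337 = 337
  C–H: 6 × 420 = 2520
  C=C: 1 × 634 = 634
  I–I: 1 × 149 = 149
  Σ(broken) = 3640 kJ
Bonds formed (products):
  C–C: 2 × 337 = 674
  C–H: 6 × 420 = 2520
  C–I: 2 × 248 = 496
  Σ(formed) = 3690 kJ
ΔH = Σ(broken) − Σ(formed) = 3640 − 3690 = −50 kJ

ΔH ≈ −50 kJ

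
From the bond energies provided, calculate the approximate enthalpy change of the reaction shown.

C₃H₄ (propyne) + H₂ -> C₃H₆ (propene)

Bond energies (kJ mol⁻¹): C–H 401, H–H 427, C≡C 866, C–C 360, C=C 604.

Bonds broken (reactants):
  C≡C: 1 × 866 = 866
  C–C: 1 × 360 = 360
  C–H: 4 × 401 = 1604
  H–H: 1 × 427 = 427
  Σ(broken) = 3257 kJ
Bonds formed (products):
  C–C: 1 × 360 = 360
  C–H: 6 × 401 = 2406
  C=C: 1 × 604 = 604
  Σ(formed) = 3370 kJ
ΔH = Σ(broken) − Σ(formed) = 3257 − 3370 = −113 kJ

ΔH ≈ −113 kJ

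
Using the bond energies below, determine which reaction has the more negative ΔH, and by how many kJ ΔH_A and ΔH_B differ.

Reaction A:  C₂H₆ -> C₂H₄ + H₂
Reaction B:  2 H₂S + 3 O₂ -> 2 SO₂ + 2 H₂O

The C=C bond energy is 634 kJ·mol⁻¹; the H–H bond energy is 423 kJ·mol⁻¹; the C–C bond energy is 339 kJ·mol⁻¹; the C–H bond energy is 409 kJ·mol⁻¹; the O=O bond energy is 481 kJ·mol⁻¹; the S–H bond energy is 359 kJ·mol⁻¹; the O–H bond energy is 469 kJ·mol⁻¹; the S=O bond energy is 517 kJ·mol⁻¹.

Reaction A:
  Bonds broken (reactants):
    C–C: 1 × 339 = 339
    C–H: 6 × 409 = 2454
    Σ(broken) = 2793 kJ
  Bonds formed (products):
    C–H: 4 × 409 = 1636
    C=C: 1 × 634 = 634
    H–H: 1 × 423 = 423
    Σ(formed) = 2693 kJ
  ΔH_A = 2793 − 2693 = +100 kJ
Reaction B:
  Bonds broken (reactants):
    O=O: 3 × 481 = 1443
    S–H: 4 × 359 = 1436
    Σ(broken) = 2879 kJ
  Bonds formed (products):
    O–H: 4 × 469 = 1876
    S=O: 4 × 517 = 2068
    Σ(formed) = 3944 kJ
  ΔH_B = 2879 − 3944 = −1065 kJ
ΔH_A − ΔH_B = +1165 kJ, so reaction B has the more negative ΔH; |ΔH_A − ΔH_B| = 1165 kJ.

Reaction B, by 1165 kJ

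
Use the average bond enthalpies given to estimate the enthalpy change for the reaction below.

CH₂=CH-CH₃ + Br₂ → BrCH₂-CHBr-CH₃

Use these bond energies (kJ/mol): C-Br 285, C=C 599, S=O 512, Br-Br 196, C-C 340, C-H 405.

Bonds broken (reactants):
  Br-Br: 1 × 196 = 196
  C-C: 1 × 340 = 340
  C-H: 6 × 405 = 2430
  C=C: 1 × 599 = 599
  Σ(broken) = 3565 kJ
Bonds formed (products):
  C-Br: 2 × 285 = 570
  C-C: 2 × 340 = 680
  C-H: 6 × 405 = 2430
  Σ(formed) = 3680 kJ
ΔH = Σ(broken) − Σ(formed) = 3565 − 3680 = −115 kJ

ΔH ≈ −115 kJ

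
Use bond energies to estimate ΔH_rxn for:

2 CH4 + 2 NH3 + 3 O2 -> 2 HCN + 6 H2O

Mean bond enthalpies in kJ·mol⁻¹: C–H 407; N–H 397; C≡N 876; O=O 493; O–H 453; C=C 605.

Bonds broken (reactants):
  C–H: 8 × 407 = 3256
  N–H: 6 × 397 = 2382
  O=O: 3 × 493 = 1479
  Σ(broken) = 7117 kJ
Bonds formed (products):
  C≡N: 2 × 876 = 1752
  C–H: 2 × 407 = 814
  O–H: 12 × 453 = 5436
  Σ(formed) = 8002 kJ
ΔH = Σ(broken) − Σ(formed) = 7117 − 8002 = −885 kJ

ΔH ≈ −885 kJ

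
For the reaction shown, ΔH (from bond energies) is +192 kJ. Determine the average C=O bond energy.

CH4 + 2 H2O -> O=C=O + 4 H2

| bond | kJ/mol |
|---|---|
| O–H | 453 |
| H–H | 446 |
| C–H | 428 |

Let D be the C=O bond energy.
Σ(broken) = 4×428 + 4×453 = 3524
Σ(formed) = 2×D + 4×446 = 1784 + 2D
ΔH = Σ(broken) − Σ(formed) = (3524) − (1784 + 2D) = +1740 − 2D
Setting this equal to +192 kJ gives 2D = 1548, so D = 774 kJ/mol.

D(C=O) ≈ 774 kJ/mol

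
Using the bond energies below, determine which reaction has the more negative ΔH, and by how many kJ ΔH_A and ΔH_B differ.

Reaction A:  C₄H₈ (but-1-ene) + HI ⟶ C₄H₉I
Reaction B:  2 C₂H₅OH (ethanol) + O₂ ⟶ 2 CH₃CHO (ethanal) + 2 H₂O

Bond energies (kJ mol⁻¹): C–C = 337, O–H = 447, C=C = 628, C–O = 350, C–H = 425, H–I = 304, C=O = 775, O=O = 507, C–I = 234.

Reaction B, by 323 kJ

Reaction A:
  Bonds broken (reactants):
    C–C: 2 × 337 = 674
    C–H: 8 × 425 = 3400
    C=C: 1 × 628 = 628
    H–I: 1 × 304 = 304
    Σ(broken) = 5006 kJ
  Bonds formed (products):
    C–C: 3 × 337 = 1011
    C–H: 9 × 425 = 3825
    C–I: 1 × 234 = 234
    Σ(formed) = 5070 kJ
  ΔH_A = 5006 − 5070 = −64 kJ
Reaction B:
  Bonds broken (reactants):
    C–C: 2 × 337 = 674
    C–H: 10 × 425 = 4250
    C–O: 2 × 350 = 700
    O–H: 2 × 447 = 894
    O=O: 1 × 507 = 507
    Σ(broken) = 7025 kJ
  Bonds formed (products):
    C–C: 2 × 337 = 674
    C–H: 8 × 425 = 3400
    C=O: 2 × 775 = 1550
    O–H: 4 × 447 = 1788
    Σ(formed) = 7412 kJ
  ΔH_B = 7025 − 7412 = −387 kJ
ΔH_A − ΔH_B = +323 kJ, so reaction B has the more negative ΔH; |ΔH_A − ΔH_B| = 323 kJ.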